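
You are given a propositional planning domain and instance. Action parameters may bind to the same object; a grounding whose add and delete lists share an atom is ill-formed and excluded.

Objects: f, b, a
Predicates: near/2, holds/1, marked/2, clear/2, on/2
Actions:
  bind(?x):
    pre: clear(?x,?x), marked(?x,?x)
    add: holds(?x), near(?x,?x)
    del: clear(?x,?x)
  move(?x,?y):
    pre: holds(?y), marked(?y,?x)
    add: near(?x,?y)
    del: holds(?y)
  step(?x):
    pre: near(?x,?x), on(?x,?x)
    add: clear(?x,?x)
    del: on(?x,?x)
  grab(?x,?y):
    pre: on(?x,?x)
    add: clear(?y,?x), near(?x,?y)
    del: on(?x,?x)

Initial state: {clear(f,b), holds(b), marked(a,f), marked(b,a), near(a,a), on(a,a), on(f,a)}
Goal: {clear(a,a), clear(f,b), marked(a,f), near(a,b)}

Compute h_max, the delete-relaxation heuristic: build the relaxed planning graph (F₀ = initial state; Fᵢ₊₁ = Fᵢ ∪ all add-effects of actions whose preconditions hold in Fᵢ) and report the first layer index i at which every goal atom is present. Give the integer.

1

F0 = init (7 atoms)
F1 = F0 ∪ {clear(a,a), clear(b,a), clear(f,a), near(a,b), near(a,f)}  (12 atoms)
goal ⊆ F1  ⇒  h_max = 1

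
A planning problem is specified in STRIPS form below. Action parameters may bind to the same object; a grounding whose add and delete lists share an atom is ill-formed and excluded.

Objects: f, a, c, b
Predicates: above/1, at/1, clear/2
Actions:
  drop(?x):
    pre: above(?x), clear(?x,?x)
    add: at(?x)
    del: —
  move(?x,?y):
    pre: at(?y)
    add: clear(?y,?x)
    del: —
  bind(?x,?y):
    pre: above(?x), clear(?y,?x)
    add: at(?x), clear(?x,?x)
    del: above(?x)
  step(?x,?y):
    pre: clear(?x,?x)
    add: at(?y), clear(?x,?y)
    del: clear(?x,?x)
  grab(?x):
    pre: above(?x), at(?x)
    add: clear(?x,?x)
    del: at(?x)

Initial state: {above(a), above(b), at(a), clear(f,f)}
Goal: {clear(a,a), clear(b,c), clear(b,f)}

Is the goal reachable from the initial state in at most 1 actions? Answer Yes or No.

No

1. move(a,a)  →  {above(a), above(b), at(a), clear(a,a), clear(f,f)}
2. step(f,b)  →  {above(a), above(b), at(a), at(b), clear(a,a), clear(f,b)}
3. move(f,b)  →  {above(a), above(b), at(a), at(b), clear(a,a), clear(b,f), clear(f,b)}
4. move(c,b)  →  {above(a), above(b), at(a), at(b), clear(a,a), clear(b,c), clear(b,f), clear(f,b)}
optimal plan length = 4; 4 > 1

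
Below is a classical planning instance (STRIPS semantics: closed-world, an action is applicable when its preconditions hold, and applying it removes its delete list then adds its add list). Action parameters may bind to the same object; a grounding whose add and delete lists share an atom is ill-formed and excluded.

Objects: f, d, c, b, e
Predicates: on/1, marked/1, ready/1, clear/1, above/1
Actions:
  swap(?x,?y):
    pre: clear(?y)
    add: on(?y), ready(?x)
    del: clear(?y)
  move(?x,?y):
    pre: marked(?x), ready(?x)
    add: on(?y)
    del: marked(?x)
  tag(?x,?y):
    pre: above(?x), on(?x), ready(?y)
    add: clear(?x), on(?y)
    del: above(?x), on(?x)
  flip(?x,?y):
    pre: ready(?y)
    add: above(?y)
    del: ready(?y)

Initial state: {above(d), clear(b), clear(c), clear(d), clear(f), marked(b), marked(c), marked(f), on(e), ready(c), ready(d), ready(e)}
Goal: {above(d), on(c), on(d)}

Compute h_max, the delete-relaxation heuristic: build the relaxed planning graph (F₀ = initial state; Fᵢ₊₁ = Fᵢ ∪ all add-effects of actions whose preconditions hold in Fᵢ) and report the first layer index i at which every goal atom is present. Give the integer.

1

F0 = init (12 atoms)
F1 = F0 ∪ {above(c), above(e), on(b), on(c), on(d), on(f), ready(b), ready(f)}  (20 atoms)
goal ⊆ F1  ⇒  h_max = 1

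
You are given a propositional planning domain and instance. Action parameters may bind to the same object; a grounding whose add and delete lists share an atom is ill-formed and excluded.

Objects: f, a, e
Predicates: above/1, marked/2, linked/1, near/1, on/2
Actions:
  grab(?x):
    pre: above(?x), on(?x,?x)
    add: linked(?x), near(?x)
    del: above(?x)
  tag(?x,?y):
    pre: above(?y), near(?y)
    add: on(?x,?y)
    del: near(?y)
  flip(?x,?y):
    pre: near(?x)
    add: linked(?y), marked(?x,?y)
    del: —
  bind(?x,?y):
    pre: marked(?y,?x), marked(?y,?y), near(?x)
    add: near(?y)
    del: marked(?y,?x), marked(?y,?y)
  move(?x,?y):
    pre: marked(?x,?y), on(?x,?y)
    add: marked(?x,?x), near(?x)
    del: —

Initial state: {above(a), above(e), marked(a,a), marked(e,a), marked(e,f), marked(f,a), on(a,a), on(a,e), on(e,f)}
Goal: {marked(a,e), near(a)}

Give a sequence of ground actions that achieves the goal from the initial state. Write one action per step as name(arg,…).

grab(a); flip(a,e)

1. grab(a)  →  {above(e), linked(a), marked(a,a), marked(e,a), marked(e,f), marked(f,a), near(a), on(a,a), on(a,e), on(e,f)}
2. flip(a,e)  →  {above(e), linked(a), linked(e), marked(a,a), marked(a,e), marked(e,a), marked(e,f), marked(f,a), near(a), on(a,a), on(a,e), on(e,f)}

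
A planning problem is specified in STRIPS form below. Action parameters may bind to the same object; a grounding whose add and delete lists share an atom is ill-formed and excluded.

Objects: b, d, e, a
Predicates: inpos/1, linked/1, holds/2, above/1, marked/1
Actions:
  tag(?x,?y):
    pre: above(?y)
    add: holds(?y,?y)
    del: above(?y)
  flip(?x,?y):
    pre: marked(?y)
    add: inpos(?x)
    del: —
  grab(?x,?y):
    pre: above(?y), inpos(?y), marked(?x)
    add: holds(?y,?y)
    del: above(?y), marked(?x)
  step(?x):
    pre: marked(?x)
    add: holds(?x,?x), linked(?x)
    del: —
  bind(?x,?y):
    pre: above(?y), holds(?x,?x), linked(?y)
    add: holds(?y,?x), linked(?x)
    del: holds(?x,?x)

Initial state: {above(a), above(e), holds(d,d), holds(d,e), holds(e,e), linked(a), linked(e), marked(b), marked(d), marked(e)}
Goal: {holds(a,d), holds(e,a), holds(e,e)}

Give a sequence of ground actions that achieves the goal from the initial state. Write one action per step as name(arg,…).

1. bind(d,a)  →  {above(a), above(e), holds(a,d), holds(d,e), holds(e,e), linked(a), linked(d), linked(e), marked(b), marked(d), marked(e)}
2. tag(b,a)  →  {above(e), holds(a,a), holds(a,d), holds(d,e), holds(e,e), linked(a), linked(d), linked(e), marked(b), marked(d), marked(e)}
3. bind(a,e)  →  {above(e), holds(a,d), holds(d,e), holds(e,a), holds(e,e), linked(a), linked(d), linked(e), marked(b), marked(d), marked(e)}

bind(d,a); tag(b,a); bind(a,e)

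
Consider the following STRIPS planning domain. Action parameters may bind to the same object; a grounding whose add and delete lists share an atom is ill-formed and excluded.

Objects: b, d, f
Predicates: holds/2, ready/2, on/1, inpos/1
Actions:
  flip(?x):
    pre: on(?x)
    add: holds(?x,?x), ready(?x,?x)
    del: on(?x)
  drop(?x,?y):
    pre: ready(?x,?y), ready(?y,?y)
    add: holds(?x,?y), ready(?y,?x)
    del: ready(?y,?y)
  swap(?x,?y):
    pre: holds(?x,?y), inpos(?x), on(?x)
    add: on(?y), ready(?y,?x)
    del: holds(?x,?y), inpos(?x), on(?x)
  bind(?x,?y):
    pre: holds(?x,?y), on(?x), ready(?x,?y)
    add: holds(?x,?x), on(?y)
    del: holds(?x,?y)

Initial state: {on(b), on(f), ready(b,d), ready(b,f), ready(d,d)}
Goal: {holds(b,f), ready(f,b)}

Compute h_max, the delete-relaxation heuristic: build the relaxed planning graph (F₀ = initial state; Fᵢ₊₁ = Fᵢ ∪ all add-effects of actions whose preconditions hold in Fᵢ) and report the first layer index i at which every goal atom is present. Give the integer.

F0 = init (5 atoms)
F1 = F0 ∪ {holds(b,b), holds(b,d), holds(f,f), ready(b,b), ready(d,b), ready(f,f)}  (11 atoms)
F2 = F1 ∪ {holds(b,f), holds(d,b), on(d), ready(f,b)}  (15 atoms)
goal ⊆ F2  ⇒  h_max = 2

2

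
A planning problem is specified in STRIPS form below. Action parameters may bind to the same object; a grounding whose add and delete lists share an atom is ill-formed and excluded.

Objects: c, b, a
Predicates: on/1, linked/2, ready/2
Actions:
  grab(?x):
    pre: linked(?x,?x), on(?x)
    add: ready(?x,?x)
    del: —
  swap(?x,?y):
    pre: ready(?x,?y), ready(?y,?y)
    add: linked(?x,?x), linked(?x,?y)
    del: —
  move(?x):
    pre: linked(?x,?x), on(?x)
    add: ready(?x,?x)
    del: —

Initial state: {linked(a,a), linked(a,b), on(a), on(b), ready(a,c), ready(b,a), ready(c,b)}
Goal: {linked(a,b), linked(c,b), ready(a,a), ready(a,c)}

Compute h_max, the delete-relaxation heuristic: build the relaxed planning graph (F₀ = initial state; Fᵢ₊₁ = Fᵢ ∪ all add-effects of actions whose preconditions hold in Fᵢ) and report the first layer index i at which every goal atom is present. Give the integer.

4

F0 = init (7 atoms)
F1 = F0 ∪ {ready(a,a)}  (8 atoms)
F2 = F1 ∪ {linked(b,a), linked(b,b)}  (10 atoms)
F3 = F2 ∪ {ready(b,b)}  (11 atoms)
F4 = F3 ∪ {linked(c,b), linked(c,c)}  (13 atoms)
goal ⊆ F4  ⇒  h_max = 4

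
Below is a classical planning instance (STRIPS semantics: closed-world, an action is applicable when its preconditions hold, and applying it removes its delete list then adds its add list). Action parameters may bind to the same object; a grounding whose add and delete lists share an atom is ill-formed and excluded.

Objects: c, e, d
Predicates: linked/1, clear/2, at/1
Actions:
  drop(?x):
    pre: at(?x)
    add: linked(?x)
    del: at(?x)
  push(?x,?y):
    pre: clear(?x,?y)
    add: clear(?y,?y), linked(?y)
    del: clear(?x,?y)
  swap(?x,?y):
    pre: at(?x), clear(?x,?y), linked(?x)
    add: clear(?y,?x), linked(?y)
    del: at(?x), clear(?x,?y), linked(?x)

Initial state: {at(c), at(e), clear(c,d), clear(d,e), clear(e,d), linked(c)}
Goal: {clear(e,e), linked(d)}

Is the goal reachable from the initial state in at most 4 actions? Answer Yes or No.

Yes

1. push(c,d)  →  {at(c), at(e), clear(d,d), clear(d,e), clear(e,d), linked(c), linked(d)}
2. push(d,e)  →  {at(c), at(e), clear(d,d), clear(e,d), clear(e,e), linked(c), linked(d), linked(e)}
optimal plan length = 2; 2 ≤ 4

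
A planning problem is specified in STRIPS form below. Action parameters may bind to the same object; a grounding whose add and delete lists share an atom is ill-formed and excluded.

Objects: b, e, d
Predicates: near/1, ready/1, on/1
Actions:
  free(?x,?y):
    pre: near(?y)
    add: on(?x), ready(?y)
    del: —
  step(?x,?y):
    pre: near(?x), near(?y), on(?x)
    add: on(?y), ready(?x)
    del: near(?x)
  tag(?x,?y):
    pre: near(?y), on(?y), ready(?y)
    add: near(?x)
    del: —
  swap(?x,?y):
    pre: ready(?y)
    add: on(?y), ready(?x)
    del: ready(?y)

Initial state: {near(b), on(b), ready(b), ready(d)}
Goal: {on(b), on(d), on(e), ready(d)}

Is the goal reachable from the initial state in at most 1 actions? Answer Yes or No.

No

1. free(e,b)  →  {near(b), on(b), on(e), ready(b), ready(d)}
2. free(d,b)  →  {near(b), on(b), on(d), on(e), ready(b), ready(d)}
optimal plan length = 2; 2 > 1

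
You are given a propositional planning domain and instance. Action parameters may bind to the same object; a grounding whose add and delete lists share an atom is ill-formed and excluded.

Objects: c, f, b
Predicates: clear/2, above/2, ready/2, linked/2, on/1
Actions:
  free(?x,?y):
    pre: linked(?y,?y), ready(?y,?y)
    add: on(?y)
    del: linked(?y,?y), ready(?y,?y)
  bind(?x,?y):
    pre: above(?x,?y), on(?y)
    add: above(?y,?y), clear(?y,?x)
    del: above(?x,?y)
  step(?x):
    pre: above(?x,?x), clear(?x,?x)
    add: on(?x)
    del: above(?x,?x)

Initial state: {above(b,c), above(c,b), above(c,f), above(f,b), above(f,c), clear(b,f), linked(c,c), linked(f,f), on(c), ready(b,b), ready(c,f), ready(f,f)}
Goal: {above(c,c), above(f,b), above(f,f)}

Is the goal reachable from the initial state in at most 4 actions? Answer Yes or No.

Yes

1. free(c,f)  →  {above(b,c), above(c,b), above(c,f), above(f,b), above(f,c), clear(b,f), linked(c,c), on(c), on(f), ready(b,b), ready(c,f)}
2. bind(c,f)  →  {above(b,c), above(c,b), above(f,b), above(f,c), above(f,f), clear(b,f), clear(f,c), linked(c,c), on(c), on(f), ready(b,b), ready(c,f)}
3. bind(f,c)  →  {above(b,c), above(c,b), above(c,c), above(f,b), above(f,f), clear(b,f), clear(c,f), clear(f,c), linked(c,c), on(c), on(f), ready(b,b), ready(c,f)}
optimal plan length = 3; 3 ≤ 4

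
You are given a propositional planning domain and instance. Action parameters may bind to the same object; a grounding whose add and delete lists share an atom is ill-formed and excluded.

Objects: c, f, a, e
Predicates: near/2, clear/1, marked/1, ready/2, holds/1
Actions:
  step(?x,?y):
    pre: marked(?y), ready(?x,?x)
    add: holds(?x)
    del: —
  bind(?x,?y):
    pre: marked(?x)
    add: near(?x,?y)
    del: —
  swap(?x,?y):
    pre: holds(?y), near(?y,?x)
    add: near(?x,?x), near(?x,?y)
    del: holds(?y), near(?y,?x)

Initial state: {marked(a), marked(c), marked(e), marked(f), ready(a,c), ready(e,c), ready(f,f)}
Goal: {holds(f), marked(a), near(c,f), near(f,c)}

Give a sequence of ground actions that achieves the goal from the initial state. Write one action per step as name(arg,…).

step(f,c); bind(c,f); bind(f,c)

1. step(f,c)  →  {holds(f), marked(a), marked(c), marked(e), marked(f), ready(a,c), ready(e,c), ready(f,f)}
2. bind(c,f)  →  {holds(f), marked(a), marked(c), marked(e), marked(f), near(c,f), ready(a,c), ready(e,c), ready(f,f)}
3. bind(f,c)  →  {holds(f), marked(a), marked(c), marked(e), marked(f), near(c,f), near(f,c), ready(a,c), ready(e,c), ready(f,f)}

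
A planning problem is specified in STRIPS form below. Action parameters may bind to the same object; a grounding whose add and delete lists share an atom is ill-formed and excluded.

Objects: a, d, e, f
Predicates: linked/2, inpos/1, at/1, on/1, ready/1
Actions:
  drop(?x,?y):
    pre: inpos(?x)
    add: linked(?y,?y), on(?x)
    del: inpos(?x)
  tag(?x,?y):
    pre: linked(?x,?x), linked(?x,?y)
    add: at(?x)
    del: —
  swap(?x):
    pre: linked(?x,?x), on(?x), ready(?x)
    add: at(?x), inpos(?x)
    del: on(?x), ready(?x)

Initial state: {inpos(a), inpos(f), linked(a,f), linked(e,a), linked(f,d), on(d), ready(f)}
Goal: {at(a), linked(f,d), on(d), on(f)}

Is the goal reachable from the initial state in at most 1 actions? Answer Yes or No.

No

1. drop(f,a)  →  {inpos(a), linked(a,a), linked(a,f), linked(e,a), linked(f,d), on(d), on(f), ready(f)}
2. tag(a,a)  →  {at(a), inpos(a), linked(a,a), linked(a,f), linked(e,a), linked(f,d), on(d), on(f), ready(f)}
optimal plan length = 2; 2 > 1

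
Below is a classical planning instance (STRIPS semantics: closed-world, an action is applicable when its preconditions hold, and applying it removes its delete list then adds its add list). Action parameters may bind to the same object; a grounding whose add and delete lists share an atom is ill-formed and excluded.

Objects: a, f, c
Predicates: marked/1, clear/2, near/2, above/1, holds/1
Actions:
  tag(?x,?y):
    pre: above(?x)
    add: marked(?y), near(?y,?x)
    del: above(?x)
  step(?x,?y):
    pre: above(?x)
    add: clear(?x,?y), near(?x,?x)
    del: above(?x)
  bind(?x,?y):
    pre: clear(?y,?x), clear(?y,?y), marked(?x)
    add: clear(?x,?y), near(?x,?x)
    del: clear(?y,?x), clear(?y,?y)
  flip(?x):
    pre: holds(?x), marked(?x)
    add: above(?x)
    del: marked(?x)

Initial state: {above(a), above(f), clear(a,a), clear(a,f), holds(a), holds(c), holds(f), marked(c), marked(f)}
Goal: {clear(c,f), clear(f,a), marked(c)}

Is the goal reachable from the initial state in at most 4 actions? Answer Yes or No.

Yes

1. step(f,a)  →  {above(a), clear(a,a), clear(a,f), clear(f,a), holds(a), holds(c), holds(f), marked(c), marked(f), near(f,f)}
2. flip(c)  →  {above(a), above(c), clear(a,a), clear(a,f), clear(f,a), holds(a), holds(c), holds(f), marked(f), near(f,f)}
3. tag(a,c)  →  {above(c), clear(a,a), clear(a,f), clear(f,a), holds(a), holds(c), holds(f), marked(c), marked(f), near(c,a), near(f,f)}
4. step(c,f)  →  {clear(a,a), clear(a,f), clear(c,f), clear(f,a), holds(a), holds(c), holds(f), marked(c), marked(f), near(c,a), near(c,c), near(f,f)}
optimal plan length = 4; 4 ≤ 4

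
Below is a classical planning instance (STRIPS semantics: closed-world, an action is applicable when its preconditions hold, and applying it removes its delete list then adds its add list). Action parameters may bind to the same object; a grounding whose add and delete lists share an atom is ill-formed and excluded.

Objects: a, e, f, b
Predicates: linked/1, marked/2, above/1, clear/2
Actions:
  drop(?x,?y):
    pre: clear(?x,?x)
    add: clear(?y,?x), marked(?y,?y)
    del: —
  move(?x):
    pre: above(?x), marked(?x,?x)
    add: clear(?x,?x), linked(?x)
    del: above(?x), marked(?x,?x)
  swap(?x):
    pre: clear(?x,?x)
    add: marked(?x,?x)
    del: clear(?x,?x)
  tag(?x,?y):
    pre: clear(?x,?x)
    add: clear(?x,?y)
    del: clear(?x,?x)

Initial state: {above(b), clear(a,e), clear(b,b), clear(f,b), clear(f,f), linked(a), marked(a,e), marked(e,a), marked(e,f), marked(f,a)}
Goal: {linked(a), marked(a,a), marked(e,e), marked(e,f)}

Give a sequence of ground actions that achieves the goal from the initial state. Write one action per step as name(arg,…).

1. drop(f,a)  →  {above(b), clear(a,e), clear(a,f), clear(b,b), clear(f,b), clear(f,f), linked(a), marked(a,a), marked(a,e), marked(e,a), marked(e,f), marked(f,a)}
2. drop(f,e)  →  {above(b), clear(a,e), clear(a,f), clear(b,b), clear(e,f), clear(f,b), clear(f,f), linked(a), marked(a,a), marked(a,e), marked(e,a), marked(e,e), marked(e,f), marked(f,a)}

drop(f,a); drop(f,e)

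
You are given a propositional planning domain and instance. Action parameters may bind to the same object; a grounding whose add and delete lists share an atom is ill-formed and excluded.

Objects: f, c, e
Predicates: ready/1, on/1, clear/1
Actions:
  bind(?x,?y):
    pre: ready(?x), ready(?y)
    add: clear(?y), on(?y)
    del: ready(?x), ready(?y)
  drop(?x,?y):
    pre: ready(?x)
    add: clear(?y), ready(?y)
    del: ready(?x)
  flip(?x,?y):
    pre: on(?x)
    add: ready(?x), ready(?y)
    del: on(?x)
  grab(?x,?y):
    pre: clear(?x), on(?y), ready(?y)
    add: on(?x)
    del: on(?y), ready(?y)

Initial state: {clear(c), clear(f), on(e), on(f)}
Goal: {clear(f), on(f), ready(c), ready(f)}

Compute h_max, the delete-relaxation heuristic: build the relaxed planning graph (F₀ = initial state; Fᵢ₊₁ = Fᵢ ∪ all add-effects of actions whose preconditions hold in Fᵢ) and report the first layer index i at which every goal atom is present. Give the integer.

1

F0 = init (4 atoms)
F1 = F0 ∪ {ready(c), ready(e), ready(f)}  (7 atoms)
goal ⊆ F1  ⇒  h_max = 1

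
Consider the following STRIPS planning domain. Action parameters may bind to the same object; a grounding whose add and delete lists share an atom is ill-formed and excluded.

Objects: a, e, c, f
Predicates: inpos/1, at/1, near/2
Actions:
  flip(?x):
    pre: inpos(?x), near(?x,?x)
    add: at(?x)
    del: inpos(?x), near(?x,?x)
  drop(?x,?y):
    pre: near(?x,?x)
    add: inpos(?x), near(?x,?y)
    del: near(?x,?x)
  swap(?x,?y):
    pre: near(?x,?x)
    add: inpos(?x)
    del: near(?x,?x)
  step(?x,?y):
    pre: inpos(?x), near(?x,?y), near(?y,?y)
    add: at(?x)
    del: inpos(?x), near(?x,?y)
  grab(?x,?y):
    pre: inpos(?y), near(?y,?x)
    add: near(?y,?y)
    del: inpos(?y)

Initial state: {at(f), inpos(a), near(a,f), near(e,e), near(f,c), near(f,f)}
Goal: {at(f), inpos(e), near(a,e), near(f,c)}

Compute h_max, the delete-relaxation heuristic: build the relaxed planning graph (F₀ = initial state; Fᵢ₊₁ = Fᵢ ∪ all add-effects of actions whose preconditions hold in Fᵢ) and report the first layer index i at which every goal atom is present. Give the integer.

2

F0 = init (6 atoms)
F1 = F0 ∪ {at(a), inpos(e), inpos(f), near(a,a), near(e,a), near(e,c), near(e,f), near(f,a), near(f,e)}  (15 atoms)
F2 = F1 ∪ {at(e), near(a,c), near(a,e)}  (18 atoms)
goal ⊆ F2  ⇒  h_max = 2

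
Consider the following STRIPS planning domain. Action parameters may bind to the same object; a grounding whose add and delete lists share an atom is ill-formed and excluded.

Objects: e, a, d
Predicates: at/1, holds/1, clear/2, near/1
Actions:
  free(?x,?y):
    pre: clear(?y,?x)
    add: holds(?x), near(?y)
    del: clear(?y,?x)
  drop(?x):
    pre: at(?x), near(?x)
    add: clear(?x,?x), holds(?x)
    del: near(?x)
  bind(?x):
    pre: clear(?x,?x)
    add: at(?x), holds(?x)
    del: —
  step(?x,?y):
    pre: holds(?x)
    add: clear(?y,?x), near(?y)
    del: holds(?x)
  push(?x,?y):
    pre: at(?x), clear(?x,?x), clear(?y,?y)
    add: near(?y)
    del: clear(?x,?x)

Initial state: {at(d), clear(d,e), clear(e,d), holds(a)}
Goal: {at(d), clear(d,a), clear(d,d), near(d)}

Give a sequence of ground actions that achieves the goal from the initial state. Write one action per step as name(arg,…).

1. free(e,d)  →  {at(d), clear(e,d), holds(a), holds(e), near(d)}
2. drop(d)  →  {at(d), clear(d,d), clear(e,d), holds(a), holds(d), holds(e)}
3. step(a,d)  →  {at(d), clear(d,a), clear(d,d), clear(e,d), holds(d), holds(e), near(d)}

free(e,d); drop(d); step(a,d)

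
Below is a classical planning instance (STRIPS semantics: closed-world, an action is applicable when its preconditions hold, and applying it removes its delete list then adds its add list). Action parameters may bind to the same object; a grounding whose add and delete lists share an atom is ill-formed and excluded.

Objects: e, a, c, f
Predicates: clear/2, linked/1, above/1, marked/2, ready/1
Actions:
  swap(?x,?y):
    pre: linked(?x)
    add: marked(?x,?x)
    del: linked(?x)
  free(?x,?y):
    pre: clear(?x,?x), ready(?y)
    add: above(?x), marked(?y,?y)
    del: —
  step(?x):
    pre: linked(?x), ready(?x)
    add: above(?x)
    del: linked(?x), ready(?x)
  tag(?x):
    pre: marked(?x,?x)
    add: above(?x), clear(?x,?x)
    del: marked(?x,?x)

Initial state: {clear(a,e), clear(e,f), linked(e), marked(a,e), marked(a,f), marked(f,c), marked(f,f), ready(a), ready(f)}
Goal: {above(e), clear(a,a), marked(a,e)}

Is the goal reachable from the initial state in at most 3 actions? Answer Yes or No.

No

1. swap(e,e)  →  {clear(a,e), clear(e,f), marked(a,e), marked(a,f), marked(e,e), marked(f,c), marked(f,f), ready(a), ready(f)}
2. tag(e)  →  {above(e), clear(a,e), clear(e,e), clear(e,f), marked(a,e), marked(a,f), marked(f,c), marked(f,f), ready(a), ready(f)}
3. free(e,a)  →  {above(e), clear(a,e), clear(e,e), clear(e,f), marked(a,a), marked(a,e), marked(a,f), marked(f,c), marked(f,f), ready(a), ready(f)}
4. tag(a)  →  {above(a), above(e), clear(a,a), clear(a,e), clear(e,e), clear(e,f), marked(a,e), marked(a,f), marked(f,c), marked(f,f), ready(a), ready(f)}
optimal plan length = 4; 4 > 3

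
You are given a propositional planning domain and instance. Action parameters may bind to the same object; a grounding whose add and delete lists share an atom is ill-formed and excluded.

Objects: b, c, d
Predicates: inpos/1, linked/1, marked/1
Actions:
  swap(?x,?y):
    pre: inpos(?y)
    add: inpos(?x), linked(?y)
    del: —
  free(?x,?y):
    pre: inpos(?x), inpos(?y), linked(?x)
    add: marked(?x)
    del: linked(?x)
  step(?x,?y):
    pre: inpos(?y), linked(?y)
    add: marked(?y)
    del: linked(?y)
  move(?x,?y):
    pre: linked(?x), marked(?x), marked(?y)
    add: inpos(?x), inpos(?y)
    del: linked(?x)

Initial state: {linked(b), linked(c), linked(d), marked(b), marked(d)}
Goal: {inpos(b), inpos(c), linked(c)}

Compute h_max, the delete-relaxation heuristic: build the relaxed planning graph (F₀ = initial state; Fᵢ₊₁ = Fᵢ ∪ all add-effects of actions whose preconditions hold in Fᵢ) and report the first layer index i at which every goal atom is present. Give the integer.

F0 = init (5 atoms)
F1 = F0 ∪ {inpos(b), inpos(d)}  (7 atoms)
F2 = F1 ∪ {inpos(c)}  (8 atoms)
goal ⊆ F2  ⇒  h_max = 2

2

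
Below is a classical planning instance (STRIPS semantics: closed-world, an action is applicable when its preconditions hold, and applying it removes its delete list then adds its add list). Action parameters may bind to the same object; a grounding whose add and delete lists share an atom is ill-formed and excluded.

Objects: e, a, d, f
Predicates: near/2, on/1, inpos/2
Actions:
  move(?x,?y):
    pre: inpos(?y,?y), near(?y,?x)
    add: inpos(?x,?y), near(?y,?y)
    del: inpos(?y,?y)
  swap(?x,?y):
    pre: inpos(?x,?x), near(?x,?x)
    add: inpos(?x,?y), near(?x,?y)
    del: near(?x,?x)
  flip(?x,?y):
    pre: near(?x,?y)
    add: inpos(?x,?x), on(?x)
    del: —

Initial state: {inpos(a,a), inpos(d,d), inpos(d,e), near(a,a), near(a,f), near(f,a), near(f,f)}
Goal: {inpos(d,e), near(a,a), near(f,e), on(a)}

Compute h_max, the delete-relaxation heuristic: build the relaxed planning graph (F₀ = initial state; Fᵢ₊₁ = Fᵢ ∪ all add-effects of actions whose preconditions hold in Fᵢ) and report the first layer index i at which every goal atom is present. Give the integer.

F0 = init (7 atoms)
F1 = F0 ∪ {inpos(a,d), inpos(a,e), inpos(a,f), inpos(f,a), inpos(f,f), near(a,d), near(a,e), on(a), on(f)}  (16 atoms)
F2 = F1 ∪ {inpos(d,a), inpos(e,a), inpos(f,d), inpos(f,e), near(f,d), near(f,e)}  (22 atoms)
goal ⊆ F2  ⇒  h_max = 2

2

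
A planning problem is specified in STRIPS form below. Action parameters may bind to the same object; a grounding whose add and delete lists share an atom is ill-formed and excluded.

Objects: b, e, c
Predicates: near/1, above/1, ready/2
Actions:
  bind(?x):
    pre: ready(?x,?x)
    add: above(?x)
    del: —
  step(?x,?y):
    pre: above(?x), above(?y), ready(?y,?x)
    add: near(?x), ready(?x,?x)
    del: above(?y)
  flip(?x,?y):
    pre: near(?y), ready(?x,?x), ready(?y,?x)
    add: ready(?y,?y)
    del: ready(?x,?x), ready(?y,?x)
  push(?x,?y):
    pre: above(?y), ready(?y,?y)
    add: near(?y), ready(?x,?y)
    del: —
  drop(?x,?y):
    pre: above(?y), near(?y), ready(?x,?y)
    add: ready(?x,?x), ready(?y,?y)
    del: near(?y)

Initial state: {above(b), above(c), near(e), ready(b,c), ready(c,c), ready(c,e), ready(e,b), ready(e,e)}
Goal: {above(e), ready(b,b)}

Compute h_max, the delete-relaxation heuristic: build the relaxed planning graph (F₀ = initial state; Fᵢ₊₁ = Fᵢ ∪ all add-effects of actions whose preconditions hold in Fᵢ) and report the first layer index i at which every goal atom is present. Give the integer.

2

F0 = init (8 atoms)
F1 = F0 ∪ {above(e), near(c), ready(e,c)}  (11 atoms)
F2 = F1 ∪ {near(b), ready(b,b), ready(b,e)}  (14 atoms)
goal ⊆ F2  ⇒  h_max = 2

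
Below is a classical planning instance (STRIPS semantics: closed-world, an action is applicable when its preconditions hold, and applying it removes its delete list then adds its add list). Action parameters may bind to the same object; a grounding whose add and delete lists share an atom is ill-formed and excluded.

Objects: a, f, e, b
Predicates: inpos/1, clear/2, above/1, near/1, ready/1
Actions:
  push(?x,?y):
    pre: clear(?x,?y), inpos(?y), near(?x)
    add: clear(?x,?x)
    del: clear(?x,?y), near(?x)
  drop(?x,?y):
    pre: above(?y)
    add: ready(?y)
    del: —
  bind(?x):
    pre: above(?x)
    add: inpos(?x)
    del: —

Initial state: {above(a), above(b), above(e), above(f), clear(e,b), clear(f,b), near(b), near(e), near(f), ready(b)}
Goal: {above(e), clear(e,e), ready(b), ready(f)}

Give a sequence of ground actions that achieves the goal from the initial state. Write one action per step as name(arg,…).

drop(a,f); bind(b); push(e,b)

1. drop(a,f)  →  {above(a), above(b), above(e), above(f), clear(e,b), clear(f,b), near(b), near(e), near(f), ready(b), ready(f)}
2. bind(b)  →  {above(a), above(b), above(e), above(f), clear(e,b), clear(f,b), inpos(b), near(b), near(e), near(f), ready(b), ready(f)}
3. push(e,b)  →  {above(a), above(b), above(e), above(f), clear(e,e), clear(f,b), inpos(b), near(b), near(f), ready(b), ready(f)}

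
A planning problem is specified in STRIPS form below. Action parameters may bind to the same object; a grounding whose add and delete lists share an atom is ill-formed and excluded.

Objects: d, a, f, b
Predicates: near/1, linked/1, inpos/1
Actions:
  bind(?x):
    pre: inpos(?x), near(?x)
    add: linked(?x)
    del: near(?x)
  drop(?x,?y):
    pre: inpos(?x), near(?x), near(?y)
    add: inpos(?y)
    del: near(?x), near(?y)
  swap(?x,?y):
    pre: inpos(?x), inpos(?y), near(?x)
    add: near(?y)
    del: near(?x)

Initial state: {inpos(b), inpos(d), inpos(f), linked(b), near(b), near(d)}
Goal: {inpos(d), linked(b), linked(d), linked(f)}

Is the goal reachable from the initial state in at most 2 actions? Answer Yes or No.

No

1. bind(d)  →  {inpos(b), inpos(d), inpos(f), linked(b), linked(d), near(b)}
2. swap(b,f)  →  {inpos(b), inpos(d), inpos(f), linked(b), linked(d), near(f)}
3. bind(f)  →  {inpos(b), inpos(d), inpos(f), linked(b), linked(d), linked(f)}
optimal plan length = 3; 3 > 2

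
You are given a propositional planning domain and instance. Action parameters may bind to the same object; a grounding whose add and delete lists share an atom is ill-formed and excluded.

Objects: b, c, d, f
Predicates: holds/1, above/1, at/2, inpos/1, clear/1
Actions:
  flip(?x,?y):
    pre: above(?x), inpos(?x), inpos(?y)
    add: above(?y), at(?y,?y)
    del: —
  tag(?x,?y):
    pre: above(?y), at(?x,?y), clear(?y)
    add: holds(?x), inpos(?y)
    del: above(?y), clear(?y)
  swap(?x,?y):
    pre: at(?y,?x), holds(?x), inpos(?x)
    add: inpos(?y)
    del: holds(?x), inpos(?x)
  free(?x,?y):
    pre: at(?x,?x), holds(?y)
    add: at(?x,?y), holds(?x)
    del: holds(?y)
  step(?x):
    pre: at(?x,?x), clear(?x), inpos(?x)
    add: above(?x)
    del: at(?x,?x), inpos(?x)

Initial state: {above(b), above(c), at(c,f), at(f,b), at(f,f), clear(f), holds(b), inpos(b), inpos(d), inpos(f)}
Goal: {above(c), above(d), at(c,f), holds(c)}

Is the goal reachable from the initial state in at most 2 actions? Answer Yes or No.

No

1. flip(b,d)  →  {above(b), above(c), above(d), at(c,f), at(d,d), at(f,b), at(f,f), clear(f), holds(b), inpos(b), inpos(d), inpos(f)}
2. flip(b,f)  →  {above(b), above(c), above(d), above(f), at(c,f), at(d,d), at(f,b), at(f,f), clear(f), holds(b), inpos(b), inpos(d), inpos(f)}
3. tag(c,f)  →  {above(b), above(c), above(d), at(c,f), at(d,d), at(f,b), at(f,f), holds(b), holds(c), inpos(b), inpos(d), inpos(f)}
optimal plan length = 3; 3 > 2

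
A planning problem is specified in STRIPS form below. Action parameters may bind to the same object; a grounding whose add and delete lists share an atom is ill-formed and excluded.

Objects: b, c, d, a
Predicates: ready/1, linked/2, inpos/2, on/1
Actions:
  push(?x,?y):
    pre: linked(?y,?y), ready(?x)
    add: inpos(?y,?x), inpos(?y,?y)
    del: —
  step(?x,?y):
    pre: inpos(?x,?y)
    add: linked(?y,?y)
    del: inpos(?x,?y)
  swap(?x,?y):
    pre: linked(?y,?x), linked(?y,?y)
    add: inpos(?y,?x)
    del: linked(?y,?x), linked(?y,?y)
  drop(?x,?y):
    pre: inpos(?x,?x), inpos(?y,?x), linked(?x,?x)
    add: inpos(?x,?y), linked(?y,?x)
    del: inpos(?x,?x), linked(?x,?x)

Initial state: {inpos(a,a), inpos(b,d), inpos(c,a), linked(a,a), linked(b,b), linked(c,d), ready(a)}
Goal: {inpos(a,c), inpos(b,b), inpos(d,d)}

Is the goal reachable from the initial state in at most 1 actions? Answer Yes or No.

No

1. push(a,b)  →  {inpos(a,a), inpos(b,a), inpos(b,b), inpos(b,d), inpos(c,a), linked(a,a), linked(b,b), linked(c,d), ready(a)}
2. step(b,d)  →  {inpos(a,a), inpos(b,a), inpos(b,b), inpos(c,a), linked(a,a), linked(b,b), linked(c,d), linked(d,d), ready(a)}
3. push(a,d)  →  {inpos(a,a), inpos(b,a), inpos(b,b), inpos(c,a), inpos(d,a), inpos(d,d), linked(a,a), linked(b,b), linked(c,d), linked(d,d), ready(a)}
4. drop(a,c)  →  {inpos(a,c), inpos(b,a), inpos(b,b), inpos(c,a), inpos(d,a), inpos(d,d), linked(b,b), linked(c,a), linked(c,d), linked(d,d), ready(a)}
optimal plan length = 4; 4 > 1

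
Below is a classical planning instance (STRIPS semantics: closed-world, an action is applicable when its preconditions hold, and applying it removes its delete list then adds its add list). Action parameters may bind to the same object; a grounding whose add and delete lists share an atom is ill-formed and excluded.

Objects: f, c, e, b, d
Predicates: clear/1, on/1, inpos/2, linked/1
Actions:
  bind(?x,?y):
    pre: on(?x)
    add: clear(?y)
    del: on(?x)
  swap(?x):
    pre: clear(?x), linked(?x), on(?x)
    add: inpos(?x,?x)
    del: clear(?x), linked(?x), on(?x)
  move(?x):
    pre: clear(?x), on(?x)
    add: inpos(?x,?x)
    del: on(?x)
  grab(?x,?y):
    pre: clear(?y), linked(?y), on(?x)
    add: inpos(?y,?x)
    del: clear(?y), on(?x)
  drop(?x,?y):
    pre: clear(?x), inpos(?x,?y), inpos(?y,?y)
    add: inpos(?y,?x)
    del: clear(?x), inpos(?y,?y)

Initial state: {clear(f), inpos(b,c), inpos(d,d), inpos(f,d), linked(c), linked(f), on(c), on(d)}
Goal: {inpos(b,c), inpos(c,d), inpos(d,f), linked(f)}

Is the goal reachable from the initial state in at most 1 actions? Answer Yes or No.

1. bind(c,c)  →  {clear(c), clear(f), inpos(b,c), inpos(d,d), inpos(f,d), linked(c), linked(f), on(d)}
2. grab(d,c)  →  {clear(f), inpos(b,c), inpos(c,d), inpos(d,d), inpos(f,d), linked(c), linked(f)}
3. drop(f,d)  →  {inpos(b,c), inpos(c,d), inpos(d,f), inpos(f,d), linked(c), linked(f)}
optimal plan length = 3; 3 > 1

No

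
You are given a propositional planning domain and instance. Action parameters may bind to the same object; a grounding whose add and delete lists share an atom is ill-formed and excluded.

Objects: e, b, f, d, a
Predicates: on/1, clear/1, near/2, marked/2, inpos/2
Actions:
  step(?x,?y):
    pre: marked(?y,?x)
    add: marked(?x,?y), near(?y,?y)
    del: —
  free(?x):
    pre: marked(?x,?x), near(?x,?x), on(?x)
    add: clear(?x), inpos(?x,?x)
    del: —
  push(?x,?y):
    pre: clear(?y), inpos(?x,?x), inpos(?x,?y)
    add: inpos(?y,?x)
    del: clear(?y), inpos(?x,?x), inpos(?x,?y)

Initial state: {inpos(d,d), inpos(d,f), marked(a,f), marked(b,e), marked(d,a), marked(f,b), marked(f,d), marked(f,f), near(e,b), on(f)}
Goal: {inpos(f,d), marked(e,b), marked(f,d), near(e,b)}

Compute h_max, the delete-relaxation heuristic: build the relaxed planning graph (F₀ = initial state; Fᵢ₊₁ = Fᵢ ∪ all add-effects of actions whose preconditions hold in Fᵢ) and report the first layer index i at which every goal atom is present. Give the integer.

3

F0 = init (10 atoms)
F1 = F0 ∪ {marked(a,d), marked(b,f), marked(d,f), marked(e,b), marked(f,a), near(a,a), near(b,b), near(d,d), near(f,f)}  (19 atoms)
F2 = F1 ∪ {clear(f), inpos(f,f), near(e,e)}  (22 atoms)
F3 = F2 ∪ {inpos(f,d)}  (23 atoms)
goal ⊆ F3  ⇒  h_max = 3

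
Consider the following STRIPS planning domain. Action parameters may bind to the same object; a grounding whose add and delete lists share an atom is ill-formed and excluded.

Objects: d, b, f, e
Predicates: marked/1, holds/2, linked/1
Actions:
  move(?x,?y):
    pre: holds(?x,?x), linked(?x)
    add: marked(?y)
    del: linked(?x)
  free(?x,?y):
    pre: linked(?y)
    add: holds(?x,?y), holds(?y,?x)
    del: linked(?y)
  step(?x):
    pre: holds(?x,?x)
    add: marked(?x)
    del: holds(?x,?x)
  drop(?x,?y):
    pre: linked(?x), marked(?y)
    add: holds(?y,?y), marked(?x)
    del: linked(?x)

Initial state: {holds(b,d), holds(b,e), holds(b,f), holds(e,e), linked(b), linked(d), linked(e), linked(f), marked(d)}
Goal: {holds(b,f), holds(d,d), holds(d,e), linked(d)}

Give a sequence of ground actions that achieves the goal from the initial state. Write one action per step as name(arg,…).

1. free(d,e)  →  {holds(b,d), holds(b,e), holds(b,f), holds(d,e), holds(e,d), holds(e,e), linked(b), linked(d), linked(f), marked(d)}
2. drop(b,d)  →  {holds(b,d), holds(b,e), holds(b,f), holds(d,d), holds(d,e), holds(e,d), holds(e,e), linked(d), linked(f), marked(b), marked(d)}

free(d,e); drop(b,d)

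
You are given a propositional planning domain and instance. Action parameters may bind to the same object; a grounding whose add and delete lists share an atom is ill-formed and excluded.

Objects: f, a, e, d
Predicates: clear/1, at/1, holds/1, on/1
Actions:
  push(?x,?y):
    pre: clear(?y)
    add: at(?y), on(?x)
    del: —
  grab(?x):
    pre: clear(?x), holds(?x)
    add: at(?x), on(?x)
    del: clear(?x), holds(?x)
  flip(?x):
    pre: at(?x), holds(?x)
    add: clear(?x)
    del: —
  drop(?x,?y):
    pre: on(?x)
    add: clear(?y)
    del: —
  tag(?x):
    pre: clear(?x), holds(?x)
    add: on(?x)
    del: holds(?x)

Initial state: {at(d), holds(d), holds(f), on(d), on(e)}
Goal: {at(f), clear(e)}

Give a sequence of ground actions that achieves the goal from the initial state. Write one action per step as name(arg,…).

drop(e,f); push(f,f); drop(f,e)

1. drop(e,f)  →  {at(d), clear(f), holds(d), holds(f), on(d), on(e)}
2. push(f,f)  →  {at(d), at(f), clear(f), holds(d), holds(f), on(d), on(e), on(f)}
3. drop(f,e)  →  {at(d), at(f), clear(e), clear(f), holds(d), holds(f), on(d), on(e), on(f)}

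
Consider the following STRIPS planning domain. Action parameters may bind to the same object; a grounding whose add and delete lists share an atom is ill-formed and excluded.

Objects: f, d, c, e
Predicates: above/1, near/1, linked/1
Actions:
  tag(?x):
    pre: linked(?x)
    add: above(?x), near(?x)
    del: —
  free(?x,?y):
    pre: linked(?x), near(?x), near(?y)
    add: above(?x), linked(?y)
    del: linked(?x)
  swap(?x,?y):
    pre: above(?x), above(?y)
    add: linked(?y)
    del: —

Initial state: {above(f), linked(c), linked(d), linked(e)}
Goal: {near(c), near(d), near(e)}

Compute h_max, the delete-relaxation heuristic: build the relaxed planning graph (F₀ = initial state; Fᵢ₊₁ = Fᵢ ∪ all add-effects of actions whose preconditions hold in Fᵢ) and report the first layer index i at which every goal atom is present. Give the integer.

F0 = init (4 atoms)
F1 = F0 ∪ {above(c), above(d), above(e), linked(f), near(c), near(d), near(e)}  (11 atoms)
goal ⊆ F1  ⇒  h_max = 1

1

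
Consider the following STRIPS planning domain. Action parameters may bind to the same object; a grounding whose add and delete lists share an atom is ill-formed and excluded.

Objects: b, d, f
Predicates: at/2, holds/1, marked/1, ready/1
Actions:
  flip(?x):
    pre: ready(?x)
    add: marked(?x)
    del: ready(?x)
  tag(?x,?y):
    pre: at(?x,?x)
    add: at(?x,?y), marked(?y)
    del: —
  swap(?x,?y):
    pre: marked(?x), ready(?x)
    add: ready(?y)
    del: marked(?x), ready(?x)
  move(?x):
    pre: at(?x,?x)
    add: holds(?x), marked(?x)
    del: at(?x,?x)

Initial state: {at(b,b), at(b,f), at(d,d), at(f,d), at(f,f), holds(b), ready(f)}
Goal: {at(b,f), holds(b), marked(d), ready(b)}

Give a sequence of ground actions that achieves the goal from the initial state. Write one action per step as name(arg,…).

tag(b,d); tag(b,f); swap(f,b)

1. tag(b,d)  →  {at(b,b), at(b,d), at(b,f), at(d,d), at(f,d), at(f,f), holds(b), marked(d), ready(f)}
2. tag(b,f)  →  {at(b,b), at(b,d), at(b,f), at(d,d), at(f,d), at(f,f), holds(b), marked(d), marked(f), ready(f)}
3. swap(f,b)  →  {at(b,b), at(b,d), at(b,f), at(d,d), at(f,d), at(f,f), holds(b), marked(d), ready(b)}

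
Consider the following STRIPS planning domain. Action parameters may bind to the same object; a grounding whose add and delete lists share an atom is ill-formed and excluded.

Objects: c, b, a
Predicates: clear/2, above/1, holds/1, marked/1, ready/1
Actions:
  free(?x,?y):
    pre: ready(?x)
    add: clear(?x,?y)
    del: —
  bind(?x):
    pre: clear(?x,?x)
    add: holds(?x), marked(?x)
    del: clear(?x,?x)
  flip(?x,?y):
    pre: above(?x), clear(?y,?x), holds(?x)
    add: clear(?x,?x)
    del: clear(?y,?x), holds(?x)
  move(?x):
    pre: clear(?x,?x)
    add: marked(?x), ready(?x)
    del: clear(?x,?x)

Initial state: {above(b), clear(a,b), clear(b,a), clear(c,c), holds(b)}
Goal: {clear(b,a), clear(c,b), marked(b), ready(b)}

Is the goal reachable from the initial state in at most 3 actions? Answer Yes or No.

1. flip(b,a)  →  {above(b), clear(b,a), clear(b,b), clear(c,c)}
2. move(c)  →  {above(b), clear(b,a), clear(b,b), marked(c), ready(c)}
3. free(c,b)  →  {above(b), clear(b,a), clear(b,b), clear(c,b), marked(c), ready(c)}
4. move(b)  →  {above(b), clear(b,a), clear(c,b), marked(b), marked(c), ready(b), ready(c)}
optimal plan length = 4; 4 > 3

No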